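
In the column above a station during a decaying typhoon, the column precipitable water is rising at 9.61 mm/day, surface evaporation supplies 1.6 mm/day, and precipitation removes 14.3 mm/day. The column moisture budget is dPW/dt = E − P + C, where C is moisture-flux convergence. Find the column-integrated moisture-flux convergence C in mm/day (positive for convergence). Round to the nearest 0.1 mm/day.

C ≈ 22.3 mm/day

dPW/dt = +9.61 mm/day.
C = dPW/dt − E + P = (+9.61) − 1.6 + 14.3 = 22.3 mm/day.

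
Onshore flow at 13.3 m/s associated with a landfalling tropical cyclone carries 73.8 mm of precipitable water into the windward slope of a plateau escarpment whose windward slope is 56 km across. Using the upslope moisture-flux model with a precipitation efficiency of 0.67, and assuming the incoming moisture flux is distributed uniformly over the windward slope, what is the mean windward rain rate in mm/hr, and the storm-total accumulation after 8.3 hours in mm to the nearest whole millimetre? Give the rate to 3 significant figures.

Incoming column moisture flux per unit ridge length: F = V × PW = 13.3 × 73.8 = 981.54 mm·m/s.
Spread over the 56 km slope with efficiency ε = 0.67: R = ε·F/W = 0.67 × 981.54 / 56000 m = 1.174e-02 mm/s.
R = 1.174e-02 × 3600 = 42.3 mm/hr.
Over 8.3 h: total = 42.3 × 8.3 = 351.09 ≈ 351 mm.

R ≈ 42.3 mm/hr; total ≈ 351 mm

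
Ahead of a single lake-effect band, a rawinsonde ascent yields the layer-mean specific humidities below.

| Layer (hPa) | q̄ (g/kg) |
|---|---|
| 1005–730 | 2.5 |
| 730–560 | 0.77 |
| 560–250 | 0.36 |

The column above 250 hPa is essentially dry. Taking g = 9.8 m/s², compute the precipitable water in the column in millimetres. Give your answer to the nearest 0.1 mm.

PW ≈ 9.5 mm

Precipitable water is the column-integrated vapour mass per unit area: PW = (1/g) Σ q̄ Δp, with q in kg/kg and Δp in Pa (1 kg/m² of water = 1 mm).
Layer 1005–730 hPa: Δp = 275 hPa = 27500 Pa, q̄ = 0.0025 kg/kg → 0.0025 × 27500 / 9.8 = 7.02 mm
Layer 730–560 hPa: Δp = 170 hPa = 17000 Pa, q̄ = 0.00077 kg/kg → 0.00077 × 17000 / 9.8 = 1.34 mm
Layer 560–250 hPa: Δp = 310 hPa = 31000 Pa, q̄ = 0.00036 kg/kg → 0.00036 × 31000 / 9.8 = 1.14 mm
PW = 7.02 + 1.34 + 1.14 = 9.50 ≈ 9.5 mm.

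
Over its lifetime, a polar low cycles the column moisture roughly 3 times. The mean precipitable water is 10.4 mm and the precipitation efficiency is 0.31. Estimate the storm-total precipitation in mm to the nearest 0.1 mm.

precipitation ≈ 9.7 mm

Each cycle deposits ε × PW = 0.31 × 10.4 = 3.224 mm.
Over 3 cycles: 3 × 3.224 = 9.7 mm.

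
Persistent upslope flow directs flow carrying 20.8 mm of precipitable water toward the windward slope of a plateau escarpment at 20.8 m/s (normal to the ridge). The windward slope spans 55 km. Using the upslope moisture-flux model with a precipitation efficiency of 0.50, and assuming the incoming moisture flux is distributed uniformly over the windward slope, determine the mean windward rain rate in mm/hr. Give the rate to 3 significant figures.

R ≈ 14.2 mm/hr

Incoming column moisture flux per unit ridge length: F = V × PW = 20.8 × 20.8 = 432.64 mm·m/s.
Spread over the 55 km slope with efficiency ε = 0.50: R = ε·F/W = 0.50 × 432.64 / 55000 m = 3.933e-03 mm/s.
R = 3.933e-03 × 3600 = 14.2 mm/hr.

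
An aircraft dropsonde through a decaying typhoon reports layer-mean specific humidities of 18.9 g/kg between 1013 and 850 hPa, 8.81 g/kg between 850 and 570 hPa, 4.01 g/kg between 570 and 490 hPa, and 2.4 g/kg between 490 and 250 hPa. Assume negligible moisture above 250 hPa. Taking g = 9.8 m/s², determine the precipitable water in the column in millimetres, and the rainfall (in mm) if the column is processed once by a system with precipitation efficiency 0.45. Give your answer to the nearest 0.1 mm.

PW ≈ 65.8 mm; rainfall ≈ 29.6 mm

Precipitable water is the column-integrated vapour mass per unit area: PW = (1/g) Σ q̄ Δp, with q in kg/kg and Δp in Pa (1 kg/m² of water = 1 mm).
Layer 1013–850 hPa: Δp = 163 hPa = 16300 Pa, q̄ = 0.0189 kg/kg → 0.0189 × 16300 / 9.8 = 31.44 mm
Layer 850–570 hPa: Δp = 280 hPa = 28000 Pa, q̄ = 0.00881 kg/kg → 0.00881 × 28000 / 9.8 = 25.17 mm
Layer 570–490 hPa: Δp = 80 hPa = 8000 Pa, q̄ = 0.00401 kg/kg → 0.00401 × 8000 / 9.8 = 3.27 mm
Layer 490–250 hPa: Δp = 240 hPa = 24000 Pa, q̄ = 0.0024 kg/kg → 0.0024 × 24000 / 9.8 = 5.88 mm
PW = 31.44 + 25.17 + 3.27 + 5.88 = 65.76 ≈ 65.8 mm.
Rainfall = ε × PW = 0.45 × 65.8 = 29.6 mm.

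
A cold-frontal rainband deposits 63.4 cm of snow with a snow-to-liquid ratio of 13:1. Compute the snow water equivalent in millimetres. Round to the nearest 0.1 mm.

SWE ≈ 48.8 mm

SWE = snow depth / ratio = 63.4 cm / 13 = 4.877 cm = 48.8 mm.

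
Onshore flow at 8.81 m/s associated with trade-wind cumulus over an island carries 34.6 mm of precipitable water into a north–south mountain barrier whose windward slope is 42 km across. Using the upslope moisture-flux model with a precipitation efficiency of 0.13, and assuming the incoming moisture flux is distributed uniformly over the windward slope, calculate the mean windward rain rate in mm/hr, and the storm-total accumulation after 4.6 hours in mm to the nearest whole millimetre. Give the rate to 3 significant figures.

R ≈ 3.40 mm/hr; total ≈ 16 mm

Incoming column moisture flux per unit ridge length: F = V × PW = 8.81 × 34.6 = 304.826 mm·m/s.
Spread over the 42 km slope with efficiency ε = 0.13: R = ε·F/W = 0.13 × 304.826 / 42000 m = 9.435e-04 mm/s.
R = 9.435e-04 × 3600 = 3.40 mm/hr.
Over 4.6 h: total = 3.40 × 4.6 = 15.64 ≈ 16 mm.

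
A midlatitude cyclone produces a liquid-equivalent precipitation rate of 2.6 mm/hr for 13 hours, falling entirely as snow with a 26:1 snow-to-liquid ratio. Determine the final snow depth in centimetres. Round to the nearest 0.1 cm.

snow depth ≈ 87.9 cm

Liquid-equivalent depth = 2.6 × 13 = 33.8 mm.
Snow depth = 33.8 mm × 26 = 878.8 mm = 87.9 cm.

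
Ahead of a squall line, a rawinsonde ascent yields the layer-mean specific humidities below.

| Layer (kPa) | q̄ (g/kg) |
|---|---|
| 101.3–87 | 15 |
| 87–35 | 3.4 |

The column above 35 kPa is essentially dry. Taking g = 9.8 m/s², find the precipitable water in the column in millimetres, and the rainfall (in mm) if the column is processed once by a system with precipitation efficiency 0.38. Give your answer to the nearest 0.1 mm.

Precipitable water is the column-integrated vapour mass per unit area: PW = (1/g) Σ q̄ Δp, with q in kg/kg and Δp in Pa (1 kg/m² of water = 1 mm).
Layer 101.3–87 kPa: Δp = 143 hPa = 14300 Pa, q̄ = 0.015 kg/kg → 0.015 × 14300 / 9.8 = 21.89 mm
Layer 87–35 kPa: Δp = 520 hPa = 52000 Pa, q̄ = 0.0034 kg/kg → 0.0034 × 52000 / 9.8 = 18.04 mm
PW = 21.89 + 18.04 = 39.93 ≈ 39.9 mm.
Rainfall = ε × PW = 0.38 × 39.9 = 15.2 mm.

PW ≈ 39.9 mm; rainfall ≈ 15.2 mm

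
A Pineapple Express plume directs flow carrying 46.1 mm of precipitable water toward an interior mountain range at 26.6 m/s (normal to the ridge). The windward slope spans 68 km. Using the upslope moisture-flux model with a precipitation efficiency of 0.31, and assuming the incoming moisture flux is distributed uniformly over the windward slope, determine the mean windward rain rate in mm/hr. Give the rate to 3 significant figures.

R ≈ 20.1 mm/hr

Incoming column moisture flux per unit ridge length: F = V × PW = 26.6 × 46.1 = 1226.26 mm·m/s.
Spread over the 68 km slope with efficiency ε = 0.31: R = ε·F/W = 0.31 × 1226.26 / 68000 m = 5.590e-03 mm/s.
R = 5.590e-03 × 3600 = 20.1 mm/hr.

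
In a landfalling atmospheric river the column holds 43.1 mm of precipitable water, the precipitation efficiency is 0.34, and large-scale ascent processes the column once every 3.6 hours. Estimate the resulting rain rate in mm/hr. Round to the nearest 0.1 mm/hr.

Each overturning extracts ε × PW = 0.34 × 43.1 = 14.654 mm.
Rate = ε·PW / τ = 14.654 / 3.6 h = 4.1 mm/hr.

R ≈ 4.1 mm/hr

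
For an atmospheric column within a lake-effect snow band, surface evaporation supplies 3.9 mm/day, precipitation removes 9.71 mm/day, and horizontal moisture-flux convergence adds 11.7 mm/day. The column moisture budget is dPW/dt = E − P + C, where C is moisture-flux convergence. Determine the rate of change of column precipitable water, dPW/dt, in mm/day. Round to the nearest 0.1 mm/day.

dPW/dt ≈ 5.9 mm/day

dPW/dt = E − P + C = 3.9 − 9.71 + (11.7) = 5.9 mm/day.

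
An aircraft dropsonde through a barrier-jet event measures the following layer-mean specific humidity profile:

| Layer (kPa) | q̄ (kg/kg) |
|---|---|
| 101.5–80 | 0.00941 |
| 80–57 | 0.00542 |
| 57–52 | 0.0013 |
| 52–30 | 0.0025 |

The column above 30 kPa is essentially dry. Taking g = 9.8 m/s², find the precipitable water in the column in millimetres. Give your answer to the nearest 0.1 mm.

PW ≈ 39.6 mm

Precipitable water is the column-integrated vapour mass per unit area: PW = (1/g) Σ q̄ Δp, with q in kg/kg and Δp in Pa (1 kg/m² of water = 1 mm).
Layer 101.5–80 kPa: Δp = 215 hPa = 21500 Pa, q̄ = 0.00941 kg/kg → 0.00941 × 21500 / 9.8 = 20.64 mm
Layer 80–57 kPa: Δp = 230 hPa = 23000 Pa, q̄ = 0.00542 kg/kg → 0.00542 × 23000 / 9.8 = 12.72 mm
Layer 57–52 kPa: Δp = 50 hPa = 5000 Pa, q̄ = 0.0013 kg/kg → 0.0013 × 5000 / 9.8 = 0.66 mm
Layer 52–30 kPa: Δp = 220 hPa = 22000 Pa, q̄ = 0.0025 kg/kg → 0.0025 × 22000 / 9.8 = 5.61 mm
PW = 20.64 + 12.72 + 0.66 + 5.61 = 39.63 ≈ 39.6 mm.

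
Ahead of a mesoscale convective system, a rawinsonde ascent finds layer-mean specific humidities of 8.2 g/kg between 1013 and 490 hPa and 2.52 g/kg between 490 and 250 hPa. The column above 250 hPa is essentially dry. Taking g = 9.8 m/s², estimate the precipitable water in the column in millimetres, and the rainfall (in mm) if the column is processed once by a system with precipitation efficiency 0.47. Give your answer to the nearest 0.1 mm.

PW ≈ 49.9 mm; rainfall ≈ 23.5 mm

Precipitable water is the column-integrated vapour mass per unit area: PW = (1/g) Σ q̄ Δp, with q in kg/kg and Δp in Pa (1 kg/m² of water = 1 mm).
Layer 1013–490 hPa: Δp = 523 hPa = 52300 Pa, q̄ = 0.0082 kg/kg → 0.0082 × 52300 / 9.8 = 43.76 mm
Layer 490–250 hPa: Δp = 240 hPa = 24000 Pa, q̄ = 0.00252 kg/kg → 0.00252 × 24000 / 9.8 = 6.17 mm
PW = 43.76 + 6.17 = 49.93 ≈ 49.9 mm.
Rainfall = ε × PW = 0.47 × 49.9 = 23.5 mm.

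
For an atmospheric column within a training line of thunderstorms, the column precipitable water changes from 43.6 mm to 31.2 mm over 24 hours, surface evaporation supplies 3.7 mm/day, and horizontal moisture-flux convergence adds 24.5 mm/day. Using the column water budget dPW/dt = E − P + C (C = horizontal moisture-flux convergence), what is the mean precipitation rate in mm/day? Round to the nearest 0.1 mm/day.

dPW/dt = (31.2 − 43.6) mm / (24/24 day) = -12.400 mm/day.
P = E + C − dPW/dt = 3.7 + (24.5) − (-12.400) = 40.6 mm/day.

P ≈ 40.6 mm/day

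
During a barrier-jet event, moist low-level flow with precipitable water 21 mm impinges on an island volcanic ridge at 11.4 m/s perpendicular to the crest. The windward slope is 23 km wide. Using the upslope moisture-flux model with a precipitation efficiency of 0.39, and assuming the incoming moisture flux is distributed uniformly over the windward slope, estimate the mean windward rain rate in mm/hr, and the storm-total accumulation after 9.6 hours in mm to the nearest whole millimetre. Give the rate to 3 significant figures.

R ≈ 14.6 mm/hr; total ≈ 140 mm

Incoming column moisture flux per unit ridge length: F = V × PW = 11.4 × 21 = 239.4 mm·m/s.
Spread over the 23 km slope with efficiency ε = 0.39: R = ε·F/W = 0.39 × 239.4 / 23000 m = 4.059e-03 mm/s.
R = 4.059e-03 × 3600 = 14.6 mm/hr.
Over 9.6 h: total = 14.6 × 9.6 = 140.16 ≈ 140 mm.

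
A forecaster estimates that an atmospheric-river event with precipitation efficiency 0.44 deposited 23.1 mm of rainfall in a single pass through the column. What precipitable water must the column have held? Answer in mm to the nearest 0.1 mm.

PW ≈ 52.5 mm

PW = rainfall / ε = 23.1 / 0.44 = 52.5 mm.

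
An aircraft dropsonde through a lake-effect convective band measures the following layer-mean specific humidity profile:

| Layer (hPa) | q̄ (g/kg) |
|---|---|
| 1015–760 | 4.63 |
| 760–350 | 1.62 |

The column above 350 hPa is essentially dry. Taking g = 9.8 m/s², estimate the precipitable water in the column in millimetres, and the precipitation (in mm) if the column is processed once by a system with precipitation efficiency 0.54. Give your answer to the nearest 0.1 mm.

PW ≈ 18.8 mm; precipitation ≈ 10.2 mm

Precipitable water is the column-integrated vapour mass per unit area: PW = (1/g) Σ q̄ Δp, with q in kg/kg and Δp in Pa (1 kg/m² of water = 1 mm).
Layer 1015–760 hPa: Δp = 255 hPa = 25500 Pa, q̄ = 0.00463 kg/kg → 0.00463 × 25500 / 9.8 = 12.05 mm
Layer 760–350 hPa: Δp = 410 hPa = 41000 Pa, q̄ = 0.00162 kg/kg → 0.00162 × 41000 / 9.8 = 6.78 mm
PW = 12.05 + 6.78 = 18.83 ≈ 18.8 mm.
Precipitation = ε × PW = 0.54 × 18.8 = 10.2 mm.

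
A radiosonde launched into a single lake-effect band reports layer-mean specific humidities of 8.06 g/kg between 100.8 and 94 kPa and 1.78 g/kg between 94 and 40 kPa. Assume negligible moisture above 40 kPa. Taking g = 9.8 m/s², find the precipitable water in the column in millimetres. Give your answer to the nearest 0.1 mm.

Precipitable water is the column-integrated vapour mass per unit area: PW = (1/g) Σ q̄ Δp, with q in kg/kg and Δp in Pa (1 kg/m² of water = 1 mm).
Layer 100.8–94 kPa: Δp = 68 hPa = 6800 Pa, q̄ = 0.00806 kg/kg → 0.00806 × 6800 / 9.8 = 5.59 mm
Layer 94–40 kPa: Δp = 540 hPa = 54000 Pa, q̄ = 0.00178 kg/kg → 0.00178 × 54000 / 9.8 = 9.81 mm
PW = 5.59 + 9.81 = 15.40 ≈ 15.4 mm.

PW ≈ 15.4 mm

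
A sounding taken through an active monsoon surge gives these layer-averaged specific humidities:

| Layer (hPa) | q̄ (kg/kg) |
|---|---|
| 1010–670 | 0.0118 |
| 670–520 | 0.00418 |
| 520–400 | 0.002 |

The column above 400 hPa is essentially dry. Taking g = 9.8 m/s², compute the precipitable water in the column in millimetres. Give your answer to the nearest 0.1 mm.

Precipitable water is the column-integrated vapour mass per unit area: PW = (1/g) Σ q̄ Δp, with q in kg/kg and Δp in Pa (1 kg/m² of water = 1 mm).
Layer 1010–670 hPa: Δp = 340 hPa = 34000 Pa, q̄ = 0.0118 kg/kg → 0.0118 × 34000 / 9.8 = 40.94 mm
Layer 670–520 hPa: Δp = 150 hPa = 15000 Pa, q̄ = 0.00418 kg/kg → 0.00418 × 15000 / 9.8 = 6.40 mm
Layer 520–400 hPa: Δp = 120 hPa = 12000 Pa, q̄ = 0.002 kg/kg → 0.002 × 12000 / 9.8 = 2.45 mm
PW = 40.94 + 6.40 + 2.45 = 49.79 ≈ 49.8 mm.

PW ≈ 49.8 mm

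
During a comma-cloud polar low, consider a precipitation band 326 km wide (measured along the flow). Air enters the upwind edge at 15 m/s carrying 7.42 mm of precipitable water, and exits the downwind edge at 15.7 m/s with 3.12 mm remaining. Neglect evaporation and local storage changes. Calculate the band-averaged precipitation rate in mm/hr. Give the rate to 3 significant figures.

Column moisture flux per unit crosswind length is F = V × PW.
Inflow: F_in = 15 × 7.42 = 111.3 mm·m/s
Outflow: F_out = 15.7 × 3.12 = 48.984 mm·m/s
Steady-state rate R = (F_in − F_out)/L = (111.3 − 48.984) / 326000 m = 1.912e-04 mm/s.
R = 1.912e-04 × 3600 = 0.688 mm/hr.

R ≈ 0.688 mm/hr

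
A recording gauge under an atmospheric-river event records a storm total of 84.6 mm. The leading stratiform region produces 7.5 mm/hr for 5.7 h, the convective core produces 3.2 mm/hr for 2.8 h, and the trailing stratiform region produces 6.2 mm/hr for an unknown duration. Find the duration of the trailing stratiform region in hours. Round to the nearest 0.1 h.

duration ≈ 5.3 h

Known phases: 7.5 × 5.7 + 3.2 × 2.8 = 42.75 + 8.96 = 51.71 mm.
Remaining depth = 84.6 − 51.71 = 32.89 mm.
Duration = 32.89 / 6.2 = 5.3 h.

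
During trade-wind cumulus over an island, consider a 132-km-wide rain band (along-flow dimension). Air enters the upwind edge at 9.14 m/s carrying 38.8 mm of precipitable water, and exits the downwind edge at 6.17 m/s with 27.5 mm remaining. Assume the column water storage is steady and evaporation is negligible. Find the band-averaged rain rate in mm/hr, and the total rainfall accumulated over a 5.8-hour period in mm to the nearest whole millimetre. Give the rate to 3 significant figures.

R ≈ 5.04 mm/hr; total ≈ 29 mm

Column moisture flux per unit crosswind length is F = V × PW.
Inflow: F_in = 9.14 × 38.8 = 354.632 mm·m/s
Outflow: F_out = 6.17 × 27.5 = 169.675 mm·m/s
Steady-state rate R = (F_in − F_out)/L = (354.632 − 169.675) / 132000 m = 1.401e-03 mm/s.
R = 1.401e-03 × 3600 = 5.04 mm/hr.
Over 5.8 h: total = 5.04 × 5.8 = 29.232 ≈ 29 mm.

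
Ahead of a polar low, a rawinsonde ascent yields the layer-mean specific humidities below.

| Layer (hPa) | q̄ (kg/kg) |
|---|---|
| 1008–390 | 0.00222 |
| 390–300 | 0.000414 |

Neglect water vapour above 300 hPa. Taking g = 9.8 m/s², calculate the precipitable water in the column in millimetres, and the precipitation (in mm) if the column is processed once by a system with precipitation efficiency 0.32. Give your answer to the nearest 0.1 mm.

PW ≈ 14.4 mm; precipitation ≈ 4.6 mm

Precipitable water is the column-integrated vapour mass per unit area: PW = (1/g) Σ q̄ Δp, with q in kg/kg and Δp in Pa (1 kg/m² of water = 1 mm).
Layer 1008–390 hPa: Δp = 618 hPa = 61800 Pa, q̄ = 0.00222 kg/kg → 0.00222 × 61800 / 9.8 = 14.00 mm
Layer 390–300 hPa: Δp = 90 hPa = 9000 Pa, q̄ = 0.000414 kg/kg → 0.000414 × 9000 / 9.8 = 0.38 mm
PW = 14.00 + 0.38 = 14.38 ≈ 14.4 mm.
Precipitation = ε × PW = 0.32 × 14.4 = 4.6 mm.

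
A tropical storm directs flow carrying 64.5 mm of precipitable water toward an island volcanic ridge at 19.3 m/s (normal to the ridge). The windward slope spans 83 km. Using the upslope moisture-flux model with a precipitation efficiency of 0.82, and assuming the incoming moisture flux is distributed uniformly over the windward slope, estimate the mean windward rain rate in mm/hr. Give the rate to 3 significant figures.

Incoming column moisture flux per unit ridge length: F = V × PW = 19.3 × 64.5 = 1244.85 mm·m/s.
Spread over the 83 km slope with efficiency ε = 0.82: R = ε·F/W = 0.82 × 1244.85 / 83000 m = 1.230e-02 mm/s.
R = 1.230e-02 × 3600 = 44.3 mm/hr.

R ≈ 44.3 mm/hr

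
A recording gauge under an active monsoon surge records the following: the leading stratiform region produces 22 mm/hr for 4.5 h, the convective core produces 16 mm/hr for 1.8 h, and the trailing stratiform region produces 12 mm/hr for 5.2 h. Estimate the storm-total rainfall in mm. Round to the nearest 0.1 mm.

total ≈ 190.2 mm

Total = Σ Rᵢ Δtᵢ = 22 × 4.5 + 16 × 1.8 + 12 × 5.2
      = 99 + 28.8 + 62.4 = 190.2 mm.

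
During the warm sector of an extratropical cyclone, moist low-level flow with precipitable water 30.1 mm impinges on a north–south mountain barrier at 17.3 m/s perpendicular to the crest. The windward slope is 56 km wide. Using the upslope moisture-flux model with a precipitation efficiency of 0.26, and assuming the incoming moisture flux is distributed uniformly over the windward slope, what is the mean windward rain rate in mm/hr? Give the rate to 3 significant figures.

Incoming column moisture flux per unit ridge length: F = V × PW = 17.3 × 30.1 = 520.73 mm·m/s.
Spread over the 56 km slope with efficiency ε = 0.26: R = ε·F/W = 0.26 × 520.73 / 56000 m = 2.418e-03 mm/s.
R = 2.418e-03 × 3600 = 8.70 mm/hr.

R ≈ 8.70 mm/hr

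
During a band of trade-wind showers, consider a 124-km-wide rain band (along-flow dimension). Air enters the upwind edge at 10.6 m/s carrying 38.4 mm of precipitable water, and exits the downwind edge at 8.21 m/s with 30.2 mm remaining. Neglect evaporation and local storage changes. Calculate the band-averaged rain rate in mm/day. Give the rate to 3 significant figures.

R ≈ 111 mm/day

Column moisture flux per unit crosswind length is F = V × PW.
Inflow: F_in = 10.6 × 38.4 = 407.04 mm·m/s
Outflow: F_out = 8.21 × 30.2 = 247.942 mm·m/s
Steady-state rate R = (F_in − F_out)/L = (407.04 − 247.942) / 124000 m = 1.283e-03 mm/s.
R = 1.283e-03 × 3600 × 24 = 111 mm/day.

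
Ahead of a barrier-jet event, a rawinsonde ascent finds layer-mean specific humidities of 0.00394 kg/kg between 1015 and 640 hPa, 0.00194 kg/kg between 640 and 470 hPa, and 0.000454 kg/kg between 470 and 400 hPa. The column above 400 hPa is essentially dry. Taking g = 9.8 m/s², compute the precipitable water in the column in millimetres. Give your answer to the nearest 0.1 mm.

PW ≈ 18.8 mm

Precipitable water is the column-integrated vapour mass per unit area: PW = (1/g) Σ q̄ Δp, with q in kg/kg and Δp in Pa (1 kg/m² of water = 1 mm).
Layer 1015–640 hPa: Δp = 375 hPa = 37500 Pa, q̄ = 0.00394 kg/kg → 0.00394 × 37500 / 9.8 = 15.08 mm
Layer 640–470 hPa: Δp = 170 hPa = 17000 Pa, q̄ = 0.00194 kg/kg → 0.00194 × 17000 / 9.8 = 3.37 mm
Layer 470–400 hPa: Δp = 70 hPa = 7000 Pa, q̄ = 0.000454 kg/kg → 0.000454 × 7000 / 9.8 = 0.32 mm
PW = 15.08 + 3.37 + 0.32 = 18.77 ≈ 18.8 mm.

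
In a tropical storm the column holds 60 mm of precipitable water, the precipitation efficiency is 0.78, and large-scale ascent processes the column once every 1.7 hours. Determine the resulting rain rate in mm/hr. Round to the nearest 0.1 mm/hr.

R ≈ 27.5 mm/hr

Each overturning extracts ε × PW = 0.78 × 60 = 46.8 mm.
Rate = ε·PW / τ = 46.8 / 1.7 h = 27.5 mm/hr.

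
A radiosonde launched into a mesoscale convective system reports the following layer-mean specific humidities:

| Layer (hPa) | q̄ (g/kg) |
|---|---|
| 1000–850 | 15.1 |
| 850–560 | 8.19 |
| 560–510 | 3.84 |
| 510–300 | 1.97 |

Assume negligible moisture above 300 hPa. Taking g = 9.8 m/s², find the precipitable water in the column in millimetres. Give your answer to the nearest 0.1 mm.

Precipitable water is the column-integrated vapour mass per unit area: PW = (1/g) Σ q̄ Δp, with q in kg/kg and Δp in Pa (1 kg/m² of water = 1 mm).
Layer 1000–850 hPa: Δp = 150 hPa = 15000 Pa, q̄ = 0.0151 kg/kg → 0.0151 × 15000 / 9.8 = 23.11 mm
Layer 850–560 hPa: Δp = 290 hPa = 29000 Pa, q̄ = 0.00819 kg/kg → 0.00819 × 29000 / 9.8 = 24.24 mm
Layer 560–510 hPa: Δp = 50 hPa = 5000 Pa, q̄ = 0.00384 kg/kg → 0.00384 × 5000 / 9.8 = 1.96 mm
Layer 510–300 hPa: Δp = 210 hPa = 21000 Pa, q̄ = 0.00197 kg/kg → 0.00197 × 21000 / 9.8 = 4.22 mm
PW = 23.11 + 24.24 + 1.96 + 4.22 = 53.53 ≈ 53.5 mm.

PW ≈ 53.5 mm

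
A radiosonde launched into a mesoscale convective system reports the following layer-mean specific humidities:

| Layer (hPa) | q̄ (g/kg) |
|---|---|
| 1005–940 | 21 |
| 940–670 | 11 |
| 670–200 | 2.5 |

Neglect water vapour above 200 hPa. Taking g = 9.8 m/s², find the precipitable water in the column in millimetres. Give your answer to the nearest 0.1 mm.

Precipitable water is the column-integrated vapour mass per unit area: PW = (1/g) Σ q̄ Δp, with q in kg/kg and Δp in Pa (1 kg/m² of water = 1 mm).
Layer 1005–940 hPa: Δp = 65 hPa = 6500 Pa, q̄ = 0.021 kg/kg → 0.021 × 6500 / 9.8 = 13.93 mm
Layer 940–670 hPa: Δp = 270 hPa = 27000 Pa, q̄ = 0.011 kg/kg → 0.011 × 27000 / 9.8 = 30.31 mm
Layer 670–200 hPa: Δp = 470 hPa = 47000 Pa, q̄ = 0.0025 kg/kg → 0.0025 × 47000 / 9.8 = 11.99 mm
PW = 13.93 + 30.31 + 11.99 = 56.23 ≈ 56.2 mm.

PW ≈ 56.2 mm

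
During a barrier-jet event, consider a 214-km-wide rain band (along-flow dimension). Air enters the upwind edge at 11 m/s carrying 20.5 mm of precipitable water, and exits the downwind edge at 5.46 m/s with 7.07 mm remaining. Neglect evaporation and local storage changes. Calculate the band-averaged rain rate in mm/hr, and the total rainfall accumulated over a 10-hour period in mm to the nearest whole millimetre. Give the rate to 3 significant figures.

R ≈ 3.14 mm/hr; total ≈ 31 mm

Column moisture flux per unit crosswind length is F = V × PW.
Inflow: F_in = 11 × 20.5 = 225.5 mm·m/s
Outflow: F_out = 5.46 × 7.07 = 38.6022 mm·m/s
Steady-state rate R = (F_in − F_out)/L = (225.5 − 38.6022) / 214000 m = 8.734e-04 mm/s.
R = 8.734e-04 × 3600 = 3.14 mm/hr.
Over 10 h: total = 3.14 × 10 = 31.4 ≈ 31 mm.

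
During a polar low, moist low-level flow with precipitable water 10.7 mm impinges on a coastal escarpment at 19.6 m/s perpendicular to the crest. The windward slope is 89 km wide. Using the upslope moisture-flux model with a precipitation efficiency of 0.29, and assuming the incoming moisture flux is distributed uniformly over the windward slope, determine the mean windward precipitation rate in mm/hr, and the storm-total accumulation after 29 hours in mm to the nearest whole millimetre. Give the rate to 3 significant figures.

Incoming column moisture flux per unit ridge length: F = V × PW = 19.6 × 10.7 = 209.72 mm·m/s.
Spread over the 89 km slope with efficiency ε = 0.29: R = ε·F/W = 0.29 × 209.72 / 89000 m = 6.834e-04 mm/s.
R = 6.834e-04 × 3600 = 2.46 mm/hr.
Over 29 h: total = 2.46 × 29 = 71.34 ≈ 71 mm.

R ≈ 2.46 mm/hr; total ≈ 71 mm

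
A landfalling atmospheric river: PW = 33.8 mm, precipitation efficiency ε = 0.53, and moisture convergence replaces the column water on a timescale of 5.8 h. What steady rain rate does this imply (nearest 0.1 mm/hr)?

Each overturning extracts ε × PW = 0.53 × 33.8 = 17.914 mm.
Rate = ε·PW / τ = 17.914 / 5.8 h = 3.1 mm/hr.

R ≈ 3.1 mm/hr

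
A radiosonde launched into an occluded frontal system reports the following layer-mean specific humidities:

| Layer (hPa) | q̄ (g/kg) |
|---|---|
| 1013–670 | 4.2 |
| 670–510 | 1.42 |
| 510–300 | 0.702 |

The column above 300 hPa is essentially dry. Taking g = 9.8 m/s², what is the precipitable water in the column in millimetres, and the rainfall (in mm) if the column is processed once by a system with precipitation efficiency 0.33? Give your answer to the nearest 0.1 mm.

Precipitable water is the column-integrated vapour mass per unit area: PW = (1/g) Σ q̄ Δp, with q in kg/kg and Δp in Pa (1 kg/m² of water = 1 mm).
Layer 1013–670 hPa: Δp = 343 hPa = 34300 Pa, q̄ = 0.0042 kg/kg → 0.0042 × 34300 / 9.8 = 14.70 mm
Layer 670–510 hPa: Δp = 160 hPa = 16000 Pa, q̄ = 0.00142 kg/kg → 0.00142 × 16000 / 9.8 = 2.32 mm
Layer 510–300 hPa: Δp = 210 hPa = 21000 Pa, q̄ = 0.000702 kg/kg → 0.000702 × 21000 / 9.8 = 1.50 mm
PW = 14.70 + 2.32 + 1.50 = 18.52 ≈ 18.5 mm.
Rainfall = ε × PW = 0.33 × 18.5 = 6.1 mm.

PW ≈ 18.5 mm; rainfall ≈ 6.1 mm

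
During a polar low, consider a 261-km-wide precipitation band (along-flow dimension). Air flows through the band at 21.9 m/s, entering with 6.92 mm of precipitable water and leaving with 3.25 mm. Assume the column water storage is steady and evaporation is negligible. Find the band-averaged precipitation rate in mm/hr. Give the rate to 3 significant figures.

Column moisture flux per unit crosswind length is F = V × PW.
Inflow: F_in = 21.9 × 6.92 = 151.548 mm·m/s
Outflow: F_out = 21.9 × 3.25 = 71.175 mm·m/s
Steady-state rate R = (F_in − F_out)/L = (151.548 − 71.175) / 261000 m = 3.079e-04 mm/s.
R = 3.079e-04 × 3600 = 1.11 mm/hr.

R ≈ 1.11 mm/hr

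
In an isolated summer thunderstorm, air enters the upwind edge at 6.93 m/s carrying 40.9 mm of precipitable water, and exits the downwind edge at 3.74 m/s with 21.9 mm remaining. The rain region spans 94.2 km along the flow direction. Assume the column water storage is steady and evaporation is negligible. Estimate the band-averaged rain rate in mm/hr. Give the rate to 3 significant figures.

Column moisture flux per unit crosswind length is F = V × PW.
Inflow: F_in = 6.93 × 40.9 = 283.437 mm·m/s
Outflow: F_out = 3.74 × 21.9 = 81.906 mm·m/s
Steady-state rate R = (F_in − F_out)/L = (283.437 − 81.906) / 94200 m = 2.139e-03 mm/s.
R = 2.139e-03 × 3600 = 7.70 mm/hr.

R ≈ 7.70 mm/hr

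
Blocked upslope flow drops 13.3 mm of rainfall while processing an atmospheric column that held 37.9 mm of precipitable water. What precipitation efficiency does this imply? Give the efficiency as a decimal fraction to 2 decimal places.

ε ≈ 0.35

ε = rainfall / PW = 13.3 / 37.9 = 0.35.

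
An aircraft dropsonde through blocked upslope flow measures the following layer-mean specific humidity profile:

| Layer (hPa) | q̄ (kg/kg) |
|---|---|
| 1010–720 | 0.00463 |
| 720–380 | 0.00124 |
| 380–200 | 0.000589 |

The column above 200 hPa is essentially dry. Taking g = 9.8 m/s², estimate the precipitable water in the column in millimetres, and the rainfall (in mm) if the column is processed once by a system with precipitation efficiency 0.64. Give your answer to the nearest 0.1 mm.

Precipitable water is the column-integrated vapour mass per unit area: PW = (1/g) Σ q̄ Δp, with q in kg/kg and Δp in Pa (1 kg/m² of water = 1 mm).
Layer 1010–720 hPa: Δp = 290 hPa = 29000 Pa, q̄ = 0.00463 kg/kg → 0.00463 × 29000 / 9.8 = 13.70 mm
Layer 720–380 hPa: Δp = 340 hPa = 34000 Pa, q̄ = 0.00124 kg/kg → 0.00124 × 34000 / 9.8 = 4.30 mm
Layer 380–200 hPa: Δp = 180 hPa = 18000 Pa, q̄ = 0.000589 kg/kg → 0.000589 × 18000 / 9.8 = 1.08 mm
PW = 13.70 + 4.30 + 1.08 = 19.08 ≈ 19.1 mm.
Rainfall = ε × PW = 0.64 × 19.1 = 12.2 mm.

PW ≈ 19.1 mm; rainfall ≈ 12.2 mm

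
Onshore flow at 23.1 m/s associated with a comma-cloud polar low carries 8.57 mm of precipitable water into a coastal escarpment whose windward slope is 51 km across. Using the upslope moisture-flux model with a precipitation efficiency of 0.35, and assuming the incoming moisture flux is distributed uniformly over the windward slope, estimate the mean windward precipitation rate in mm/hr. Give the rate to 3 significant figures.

Incoming column moisture flux per unit ridge length: F = V × PW = 23.1 × 8.57 = 197.967 mm·m/s.
Spread over the 51 km slope with efficiency ε = 0.35: R = ε·F/W = 0.35 × 197.967 / 51000 m = 1.359e-03 mm/s.
R = 1.359e-03 × 3600 = 4.89 mm/hr.

R ≈ 4.89 mm/hr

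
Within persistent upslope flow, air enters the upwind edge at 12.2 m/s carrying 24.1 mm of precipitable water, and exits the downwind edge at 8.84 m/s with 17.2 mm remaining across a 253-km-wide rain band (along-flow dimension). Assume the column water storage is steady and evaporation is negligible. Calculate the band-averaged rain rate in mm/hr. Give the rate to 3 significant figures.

Column moisture flux per unit crosswind length is F = V × PW.
Inflow: F_in = 12.2 × 24.1 = 294.02 mm·m/s
Outflow: F_out = 8.84 × 17.2 = 152.048 mm·m/s
Steady-state rate R = (F_in − F_out)/L = (294.02 − 152.048) / 253000 m = 5.612e-04 mm/s.
R = 5.612e-04 × 3600 = 2.02 mm/hr.

R ≈ 2.02 mm/hr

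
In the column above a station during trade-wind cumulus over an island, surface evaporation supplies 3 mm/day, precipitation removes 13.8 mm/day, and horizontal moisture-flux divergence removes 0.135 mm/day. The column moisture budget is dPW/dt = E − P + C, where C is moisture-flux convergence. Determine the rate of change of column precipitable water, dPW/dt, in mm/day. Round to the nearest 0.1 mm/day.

dPW/dt ≈ -10.9 mm/day

dPW/dt = E − P + C = 3 − 13.8 + (-0.135) = -10.9 mm/day.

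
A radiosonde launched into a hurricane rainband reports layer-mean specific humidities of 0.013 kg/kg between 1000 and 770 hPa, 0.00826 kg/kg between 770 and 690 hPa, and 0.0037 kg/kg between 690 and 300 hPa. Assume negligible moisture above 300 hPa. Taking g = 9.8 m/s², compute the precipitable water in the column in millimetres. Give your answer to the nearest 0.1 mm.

Precipitable water is the column-integrated vapour mass per unit area: PW = (1/g) Σ q̄ Δp, with q in kg/kg and Δp in Pa (1 kg/m² of water = 1 mm).
Layer 1000–770 hPa: Δp = 230 hPa = 23000 Pa, q̄ = 0.013 kg/kg → 0.013 × 23000 / 9.8 = 30.51 mm
Layer 770–690 hPa: Δp = 80 hPa = 8000 Pa, q̄ = 0.00826 kg/kg → 0.00826 × 8000 / 9.8 = 6.74 mm
Layer 690–300 hPa: Δp = 390 hPa = 39000 Pa, q̄ = 0.0037 kg/kg → 0.0037 × 39000 / 9.8 = 14.72 mm
PW = 30.51 + 6.74 + 14.72 = 51.97 ≈ 52.0 mm.

PW ≈ 52.0 mm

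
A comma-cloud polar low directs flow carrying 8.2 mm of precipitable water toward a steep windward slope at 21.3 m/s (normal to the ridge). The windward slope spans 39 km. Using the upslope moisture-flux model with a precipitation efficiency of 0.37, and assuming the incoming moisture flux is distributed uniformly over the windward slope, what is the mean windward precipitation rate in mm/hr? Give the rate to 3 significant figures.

Incoming column moisture flux per unit ridge length: F = V × PW = 21.3 × 8.2 = 174.66 mm·m/s.
Spread over the 39 km slope with efficiency ε = 0.37: R = ε·F/W = 0.37 × 174.66 / 39000 m = 1.657e-03 mm/s.
R = 1.657e-03 × 3600 = 5.97 mm/hr.

R ≈ 5.97 mm/hr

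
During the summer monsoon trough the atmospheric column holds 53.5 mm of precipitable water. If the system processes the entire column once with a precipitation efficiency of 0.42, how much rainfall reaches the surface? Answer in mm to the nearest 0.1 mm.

Rainfall = ε × PW = 0.42 × 53.5 = 22.5 mm.

rainfall ≈ 22.5 mm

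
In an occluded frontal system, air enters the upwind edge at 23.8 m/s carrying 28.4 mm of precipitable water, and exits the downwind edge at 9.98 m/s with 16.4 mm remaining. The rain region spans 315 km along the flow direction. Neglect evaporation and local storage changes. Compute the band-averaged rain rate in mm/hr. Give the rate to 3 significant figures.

R ≈ 5.85 mm/hr

Column moisture flux per unit crosswind length is F = V × PW.
Inflow: F_in = 23.8 × 28.4 = 675.92 mm·m/s
Outflow: F_out = 9.98 × 16.4 = 163.672 mm·m/s
Steady-state rate R = (F_in − F_out)/L = (675.92 − 163.672) / 315000 m = 1.626e-03 mm/s.
R = 1.626e-03 × 3600 = 5.85 mm/hr.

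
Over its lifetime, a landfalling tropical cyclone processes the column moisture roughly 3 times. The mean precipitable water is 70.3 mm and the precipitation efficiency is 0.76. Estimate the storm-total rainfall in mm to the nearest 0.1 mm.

rainfall ≈ 160.3 mm

Each cycle deposits ε × PW = 0.76 × 70.3 = 53.428 mm.
Over 3 cycles: 3 × 53.428 = 160.3 mm.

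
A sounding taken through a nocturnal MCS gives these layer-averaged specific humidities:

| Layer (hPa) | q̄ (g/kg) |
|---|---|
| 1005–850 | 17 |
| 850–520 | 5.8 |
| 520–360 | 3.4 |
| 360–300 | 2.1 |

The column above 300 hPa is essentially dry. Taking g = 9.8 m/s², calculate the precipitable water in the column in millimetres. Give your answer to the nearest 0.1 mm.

Precipitable water is the column-integrated vapour mass per unit area: PW = (1/g) Σ q̄ Δp, with q in kg/kg and Δp in Pa (1 kg/m² of water = 1 mm).
Layer 1005–850 hPa: Δp = 155 hPa = 15500 Pa, q̄ = 0.017 kg/kg → 0.017 × 15500 / 9.8 = 26.89 mm
Layer 850–520 hPa: Δp = 330 hPa = 33000 Pa, q̄ = 0.0058 kg/kg → 0.0058 × 33000 / 9.8 = 19.53 mm
Layer 520–360 hPa: Δp = 160 hPa = 16000 Pa, q̄ = 0.0034 kg/kg → 0.0034 × 16000 / 9.8 = 5.55 mm
Layer 360–300 hPa: Δp = 60 hPa = 6000 Pa, q̄ = 0.0021 kg/kg → 0.0021 × 6000 / 9.8 = 1.29 mm
PW = 26.89 + 19.53 + 5.55 + 1.29 = 53.26 ≈ 53.3 mm.

PW ≈ 53.3 mm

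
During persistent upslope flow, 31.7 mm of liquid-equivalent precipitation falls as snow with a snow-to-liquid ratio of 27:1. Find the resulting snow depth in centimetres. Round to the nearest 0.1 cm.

snow depth ≈ 85.6 cm

Snow depth = liquid × ratio = 31.7 mm × 27 = 855.9 mm = 85.6 cm.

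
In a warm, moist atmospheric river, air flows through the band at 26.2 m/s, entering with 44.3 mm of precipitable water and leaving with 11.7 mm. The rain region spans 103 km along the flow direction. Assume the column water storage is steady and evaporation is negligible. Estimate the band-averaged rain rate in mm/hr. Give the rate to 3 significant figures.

Column moisture flux per unit crosswind length is F = V × PW.
Inflow: F_in = 26.2 × 44.3 = 1160.66 mm·m/s
Outflow: F_out = 26.2 × 11.7 = 306.54 mm·m/s
Steady-state rate R = (F_in − F_out)/L = (1160.66 − 306.54) / 103000 m = 8.292e-03 mm/s.
R = 8.292e-03 × 3600 = 29.9 mm/hr.

R ≈ 29.9 mm/hr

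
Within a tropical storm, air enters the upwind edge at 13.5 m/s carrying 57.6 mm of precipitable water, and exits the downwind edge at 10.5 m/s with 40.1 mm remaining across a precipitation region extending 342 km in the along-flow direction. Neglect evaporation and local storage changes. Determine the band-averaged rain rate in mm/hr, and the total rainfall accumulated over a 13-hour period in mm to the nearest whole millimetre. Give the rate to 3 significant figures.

Column moisture flux per unit crosswind length is F = V × PW.
Inflow: F_in = 13.5 × 57.6 = 777.6 mm·m/s
Outflow: F_out = 10.5 × 40.1 = 421.05 mm·m/s
Steady-state rate R = (F_in − F_out)/L = (777.6 − 421.05) / 342000 m = 1.043e-03 mm/s.
R = 1.043e-03 × 3600 = 3.75 mm/hr.
Over 13 h: total = 3.75 × 13 = 48.75 ≈ 49 mm.

R ≈ 3.75 mm/hr; total ≈ 49 mm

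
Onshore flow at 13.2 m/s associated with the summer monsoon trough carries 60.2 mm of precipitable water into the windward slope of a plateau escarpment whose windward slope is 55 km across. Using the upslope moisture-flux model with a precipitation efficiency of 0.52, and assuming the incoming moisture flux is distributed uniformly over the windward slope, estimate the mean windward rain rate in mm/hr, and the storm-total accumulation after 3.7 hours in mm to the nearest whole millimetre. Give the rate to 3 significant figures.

R ≈ 27.0 mm/hr; total ≈ 100 mm

Incoming column moisture flux per unit ridge length: F = V × PW = 13.2 × 60.2 = 794.64 mm·m/s.
Spread over the 55 km slope with efficiency ε = 0.52: R = ε·F/W = 0.52 × 794.64 / 55000 m = 7.513e-03 mm/s.
R = 7.513e-03 × 3600 = 27.0 mm/hr.
Over 3.7 h: total = 27.0 × 3.7 = 99.9 ≈ 100 mm.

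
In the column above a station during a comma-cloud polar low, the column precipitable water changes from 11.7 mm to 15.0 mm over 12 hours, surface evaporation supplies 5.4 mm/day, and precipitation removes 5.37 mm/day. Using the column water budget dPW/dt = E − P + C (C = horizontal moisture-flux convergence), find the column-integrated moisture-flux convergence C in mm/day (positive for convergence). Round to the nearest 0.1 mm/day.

C ≈ 6.6 mm/day

dPW/dt = (15.0 − 11.7) mm / (12/24 day) = +6.600 mm/day.
C = dPW/dt − E + P = (+6.600) − 5.4 + 5.37 = 6.6 mm/day.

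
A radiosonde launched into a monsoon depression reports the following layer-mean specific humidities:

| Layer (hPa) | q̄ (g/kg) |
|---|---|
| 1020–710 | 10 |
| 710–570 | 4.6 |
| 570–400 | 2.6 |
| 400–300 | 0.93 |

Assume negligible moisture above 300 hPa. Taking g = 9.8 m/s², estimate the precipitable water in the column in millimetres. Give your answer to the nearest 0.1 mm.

Precipitable water is the column-integrated vapour mass per unit area: PW = (1/g) Σ q̄ Δp, with q in kg/kg and Δp in Pa (1 kg/m² of water = 1 mm).
Layer 1020–710 hPa: Δp = 310 hPa = 31000 Pa, q̄ = 0.01 kg/kg → 0.01 × 31000 / 9.8 = 31.63 mm
Layer 710–570 hPa: Δp = 140 hPa = 14000 Pa, q̄ = 0.0046 kg/kg → 0.0046 × 14000 / 9.8 = 6.57 mm
Layer 570–400 hPa: Δp = 170 hPa = 17000 Pa, q̄ = 0.0026 kg/kg → 0.0026 × 17000 / 9.8 = 4.51 mm
Layer 400–300 hPa: Δp = 100 hPa = 10000 Pa, q̄ = 0.00093 kg/kg → 0.00093 × 10000 / 9.8 = 0.95 mm
PW = 31.63 + 6.57 + 4.51 + 0.95 = 43.66 ≈ 43.7 mm.

PW ≈ 43.7 mm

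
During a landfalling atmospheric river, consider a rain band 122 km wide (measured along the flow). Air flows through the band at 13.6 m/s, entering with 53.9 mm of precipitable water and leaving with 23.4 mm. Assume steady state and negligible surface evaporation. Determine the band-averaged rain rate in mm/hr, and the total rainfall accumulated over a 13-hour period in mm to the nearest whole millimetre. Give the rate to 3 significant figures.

Column moisture flux per unit crosswind length is F = V × PW.
Inflow: F_in = 13.6 × 53.9 = 733.04 mm·m/s
Outflow: F_out = 13.6 × 23.4 = 318.24 mm·m/s
Steady-state rate R = (F_in − F_out)/L = (733.04 − 318.24) / 122000 m = 3.400e-03 mm/s.
R = 3.400e-03 × 3600 = 12.2 mm/hr.
Over 13 h: total = 12.2 × 13 = 158.6 ≈ 159 mm.

R ≈ 12.2 mm/hr; total ≈ 159 mm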